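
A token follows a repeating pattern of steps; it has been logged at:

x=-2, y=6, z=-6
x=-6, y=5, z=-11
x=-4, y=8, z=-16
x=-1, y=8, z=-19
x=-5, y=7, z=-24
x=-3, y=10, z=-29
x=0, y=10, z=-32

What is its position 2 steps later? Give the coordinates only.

Differencing gives (-4, -1, -5), (+2, +3, -5), (+3, +0, -3), (-4, -1, -5), (+2, +3, -5), (+3, +0, -3). This is the pattern (-4, -1, -5), (+2, +3, -5), (+3, +0, -3) repeated.
step 7: apply (-4, -1, -5) → x=-4, y=9, z=-37
step 8: apply (+2, +3, -5) → x=-2, y=12, z=-42

x=-2, y=12, z=-42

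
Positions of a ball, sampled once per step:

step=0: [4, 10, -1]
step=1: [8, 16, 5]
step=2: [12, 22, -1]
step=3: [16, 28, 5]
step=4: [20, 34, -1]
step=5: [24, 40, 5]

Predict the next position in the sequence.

The first coordinate changes by +4 each step, so at step 6 it is 4 + 6·(4) = 28.
The second coordinate changes by +6 each step, so at step 6 it is 10 + 6·(6) = 46.
The third coordinate repeats the cycle [-1, 5] with period 2; step 6 mod 2 = 0, giving -1.

[28, 46, -1]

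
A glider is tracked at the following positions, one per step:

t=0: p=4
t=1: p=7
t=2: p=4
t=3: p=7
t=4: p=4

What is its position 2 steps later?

p=4

The jumps are +3, -3, +3, -3 — a geometric progression with ratio -1.
step 5: 4 + 3 → p=7
step 6: 7 − 3 → p=4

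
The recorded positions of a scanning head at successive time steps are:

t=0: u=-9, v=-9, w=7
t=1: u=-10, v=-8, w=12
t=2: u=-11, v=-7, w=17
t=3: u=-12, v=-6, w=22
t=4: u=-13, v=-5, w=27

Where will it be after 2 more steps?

u=-15, v=-3, w=37

Each step adds (-1, +1, +5) to the position.
step 5: u=-13, v=-5, w=27 + (-1, +1, +5) → u=-14, v=-4, w=32
step 6: u=-14, v=-4, w=32 + (-1, +1, +5) → u=-15, v=-3, w=37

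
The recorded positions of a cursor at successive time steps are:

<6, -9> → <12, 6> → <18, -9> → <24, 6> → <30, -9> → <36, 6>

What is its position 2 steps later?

<48, 6>

First: linear, +6 per step → 48 at step 7.
Second: cycles through -9, 6 every 2 steps. Step 7 lands at position 1 of the cycle → 6.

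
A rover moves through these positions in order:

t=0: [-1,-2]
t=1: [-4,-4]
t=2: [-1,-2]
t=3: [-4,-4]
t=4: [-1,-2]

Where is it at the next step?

The jumps are [-3,-2], [+3,+2], [-3,-2], [+3,+2] — a geometric progression with ratio -1.
step 5: [-1,-2] + [-3,-2] → [-4,-4]

[-4,-4]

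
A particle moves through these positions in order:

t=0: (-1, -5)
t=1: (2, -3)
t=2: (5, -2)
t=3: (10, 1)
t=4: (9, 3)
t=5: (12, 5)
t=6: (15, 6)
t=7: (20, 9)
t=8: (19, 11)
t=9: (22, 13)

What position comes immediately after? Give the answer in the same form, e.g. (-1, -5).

Differencing gives (+3, +2), (+3, +1), (+5, +3), (-1, +2), (+3, +2), (+3, +1), (+5, +3), (-1, +2), (+3, +2). This is the pattern (+3, +2), (+3, +1), (+5, +3), (-1, +2) repeated.
step 10: apply (+3, +1) → (25, 14)

(25, 14)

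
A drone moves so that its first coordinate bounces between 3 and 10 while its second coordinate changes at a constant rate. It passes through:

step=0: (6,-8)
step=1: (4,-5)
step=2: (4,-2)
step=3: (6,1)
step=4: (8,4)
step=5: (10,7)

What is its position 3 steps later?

(4,16)

The first coordinate reflects between 3 and 10, moving 2 per step.
  step 6: 10 → 8
  step 7: 8 → 6
  step 8: 6 → 4
The second coordinate changes by +3 each step: at step 8 it is 16.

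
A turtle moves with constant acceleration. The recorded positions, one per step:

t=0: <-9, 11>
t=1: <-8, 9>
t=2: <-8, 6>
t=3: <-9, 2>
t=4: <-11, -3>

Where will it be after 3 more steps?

Taking differences between consecutive positions: <+1, -2>, <+0, -3>, <-1, -4>, <-2, -5>. These grow by <-1, -1> each step.
step 5: <-11, -3> + <-3, -6> → <-14, -9>
step 6: <-14, -9> + <-4, -7> → <-18, -16>
step 7: <-18, -16> + <-5, -8> → <-23, -24>

<-23, -24>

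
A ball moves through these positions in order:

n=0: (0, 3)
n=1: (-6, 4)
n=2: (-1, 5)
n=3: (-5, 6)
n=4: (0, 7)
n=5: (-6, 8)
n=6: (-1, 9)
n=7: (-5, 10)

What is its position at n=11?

(-5, 14)

First: cycles through 0, -6, -1, -5 every 4 steps. Step 11 lands at position 3 of the cycle → -5.
Second: linear, +1 per step → 14 at step 11.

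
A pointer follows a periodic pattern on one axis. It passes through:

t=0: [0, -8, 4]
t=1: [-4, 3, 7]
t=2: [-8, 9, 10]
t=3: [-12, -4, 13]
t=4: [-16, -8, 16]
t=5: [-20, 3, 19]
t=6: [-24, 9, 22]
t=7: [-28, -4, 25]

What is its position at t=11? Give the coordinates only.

The first coordinate changes by -4 each step, so at step 11 it is 0 + 11·(-4) = -44.
The second coordinate repeats the cycle [-8, 3, 9, -4] with period 4; step 11 mod 4 = 3, giving -4.
The third coordinate changes by +3 each step, so at step 11 it is 4 + 11·(3) = 37.

[-44, -4, 37]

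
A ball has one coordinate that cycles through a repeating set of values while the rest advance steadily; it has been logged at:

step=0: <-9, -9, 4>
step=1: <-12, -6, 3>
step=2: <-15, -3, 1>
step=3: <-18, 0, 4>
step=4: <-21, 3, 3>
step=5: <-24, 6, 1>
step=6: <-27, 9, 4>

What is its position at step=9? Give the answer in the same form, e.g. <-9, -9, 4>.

The first coordinate changes by -3 each step, so at step 9 it is -9 + 9·(-3) = -36.
The second coordinate changes by +3 each step, so at step 9 it is -9 + 9·(3) = 18.
The third coordinate repeats the cycle [4, 3, 1] with period 3; step 9 mod 3 = 0, giving 4.

<-36, 18, 4>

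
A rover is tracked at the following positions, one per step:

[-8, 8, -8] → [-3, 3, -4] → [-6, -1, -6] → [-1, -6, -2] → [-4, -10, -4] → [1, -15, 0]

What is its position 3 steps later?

[0, -28, 0]

Differencing gives [+5, -5, +4], [-3, -4, -2], [+5, -5, +4], [-3, -4, -2], [+5, -5, +4]. This is the pattern [+5, -5, +4], [-3, -4, -2] repeated.
step 6: apply [-3, -4, -2] → [-2, -19, -2]
step 7: apply [+5, -5, +4] → [3, -24, 2]
step 8: apply [-3, -4, -2] → [0, -28, 0]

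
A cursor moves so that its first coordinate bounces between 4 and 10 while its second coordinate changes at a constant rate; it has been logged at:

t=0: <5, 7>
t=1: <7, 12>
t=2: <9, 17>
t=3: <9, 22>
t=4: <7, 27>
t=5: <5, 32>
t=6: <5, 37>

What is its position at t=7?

<7, 42>

The first coordinate travels 2 per step and bounces off the walls at 4 and 10.
  step 7: 5 → 7
The second coordinate changes by +5 each step: at step 7 it is 42.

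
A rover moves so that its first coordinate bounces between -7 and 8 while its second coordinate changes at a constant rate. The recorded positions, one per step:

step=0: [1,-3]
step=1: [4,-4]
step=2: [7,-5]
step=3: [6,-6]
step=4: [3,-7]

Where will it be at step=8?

[-5,-11]

The first coordinate reflects between -7 and 8, moving 3 per step.
  step 5: 3 → 0
  step 6: 0 → -3
  step 7: -3 → -6
  step 8: -6 → -5
The second coordinate changes by -1 each step: at step 8 it is -11.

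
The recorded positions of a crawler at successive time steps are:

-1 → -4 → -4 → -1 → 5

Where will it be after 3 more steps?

Taking differences between consecutive positions: -3, +0, +3, +6. These grow by +3 each step.
step 5: 5 + 9 → 14
step 6: 14 + 12 → 26
step 7: 26 + 15 → 41

41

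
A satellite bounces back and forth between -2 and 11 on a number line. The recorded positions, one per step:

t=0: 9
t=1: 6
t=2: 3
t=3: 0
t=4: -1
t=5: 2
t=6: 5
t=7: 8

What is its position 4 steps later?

2

The value reflects between -2 and 11, moving 3 per step.
  step 8: 8 → 11
  step 9: 11 → 8
  step 10: 8 → 5
  step 11: 5 → 2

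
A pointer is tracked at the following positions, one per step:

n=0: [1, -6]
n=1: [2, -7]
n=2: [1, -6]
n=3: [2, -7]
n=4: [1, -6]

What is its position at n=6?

[1, -6]

Step-to-step displacements: [+1, -1], [-1, +1], [+1, -1], [-1, +1]; each is -1× the previous.
step 5: [1, -6] + [+1, -1] → [2, -7]
step 6: [2, -7] + [-1, +1] → [1, -6]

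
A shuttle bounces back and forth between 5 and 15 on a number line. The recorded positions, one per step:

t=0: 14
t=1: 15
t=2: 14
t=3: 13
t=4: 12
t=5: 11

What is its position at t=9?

The value travels 1 per step and bounces off the walls at 5 and 15.
  step 6: 11 → 10
  step 7: 10 → 9
  step 8: 9 → 8
  step 9: 8 → 7

7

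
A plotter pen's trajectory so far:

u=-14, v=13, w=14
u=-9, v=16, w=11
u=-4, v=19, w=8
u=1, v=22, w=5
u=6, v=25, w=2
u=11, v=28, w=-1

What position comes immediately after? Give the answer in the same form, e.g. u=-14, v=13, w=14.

u=16, v=31, w=-4

The position changes by (+5, +3, -3) every step.
step 6: u=11, v=28, w=-1 + (+5, +3, -3) → u=16, v=31, w=-4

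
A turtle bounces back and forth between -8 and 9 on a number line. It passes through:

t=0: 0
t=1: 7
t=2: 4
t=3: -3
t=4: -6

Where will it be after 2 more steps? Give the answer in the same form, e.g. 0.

8

The value reflects between -8 and 9, moving 7 per step.
  step 5: -6 → 1
  step 6: 1 → 8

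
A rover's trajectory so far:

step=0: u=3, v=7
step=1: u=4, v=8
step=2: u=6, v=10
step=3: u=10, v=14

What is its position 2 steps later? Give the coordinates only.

u=34, v=38

Consecutive displacements (+1, +1), (+2, +2), (+4, +4) scale by a factor of 2 each step.
step 4: u=10, v=14 + (+8, +8) → u=18, v=22
step 5: u=18, v=22 + (+16, +16) → u=34, v=38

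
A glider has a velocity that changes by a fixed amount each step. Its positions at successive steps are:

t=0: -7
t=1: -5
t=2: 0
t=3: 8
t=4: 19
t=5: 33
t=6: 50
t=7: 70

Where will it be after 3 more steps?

First differences are +2, +5, +8, +11, +14, +17, +20; their common second difference is +3 (constant acceleration).
step 8: 70 + 23 → 93
step 9: 93 + 26 → 119
step 10: 119 + 29 → 148

148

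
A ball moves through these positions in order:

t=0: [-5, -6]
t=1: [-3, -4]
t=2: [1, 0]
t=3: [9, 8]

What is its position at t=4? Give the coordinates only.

Step-to-step displacements: [+2, +2], [+4, +4], [+8, +8]; each is 2× the previous.
step 4: [9, 8] + [+16, +16] → [25, 24]

[25, 24]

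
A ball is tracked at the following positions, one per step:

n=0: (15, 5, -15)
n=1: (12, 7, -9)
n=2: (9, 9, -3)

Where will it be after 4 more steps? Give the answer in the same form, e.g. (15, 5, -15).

(-3, 17, 21)

Constant displacement of (-3, +2, +6) per step.
step 3: (9, 9, -3) + (-3, +2, +6) → (6, 11, 3)
step 4: (6, 11, 3) + (-3, +2, +6) → (3, 13, 9)
step 5: (3, 13, 9) + (-3, +2, +6) → (0, 15, 15)
step 6: (0, 15, 15) + (-3, +2, +6) → (-3, 17, 21)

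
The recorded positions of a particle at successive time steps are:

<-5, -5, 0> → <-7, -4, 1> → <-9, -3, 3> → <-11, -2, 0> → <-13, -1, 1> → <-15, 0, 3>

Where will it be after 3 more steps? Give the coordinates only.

<-21, 3, 3>

First: linear, -2 per step → -21 at step 8.
Second: linear, +1 per step → 3 at step 8.
Third: cycles through 0, 1, 3 every 3 steps. Step 8 lands at position 2 of the cycle → 3.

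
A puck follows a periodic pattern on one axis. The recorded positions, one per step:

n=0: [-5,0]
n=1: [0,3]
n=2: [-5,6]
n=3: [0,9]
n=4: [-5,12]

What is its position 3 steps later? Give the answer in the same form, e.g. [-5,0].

The first coordinate repeats the cycle [-5, 0] with period 2; step 7 mod 2 = 1, giving 0.
The second coordinate changes by +3 each step, so at step 7 it is 0 + 7·(3) = 21.

[0,21]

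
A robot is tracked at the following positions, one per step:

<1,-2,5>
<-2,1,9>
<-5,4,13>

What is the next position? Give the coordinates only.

<-8,7,17>

Constant displacement of <-3,+3,+4> per step.
step 3: <-5,4,13> + <-3,+3,+4> → <-8,7,17>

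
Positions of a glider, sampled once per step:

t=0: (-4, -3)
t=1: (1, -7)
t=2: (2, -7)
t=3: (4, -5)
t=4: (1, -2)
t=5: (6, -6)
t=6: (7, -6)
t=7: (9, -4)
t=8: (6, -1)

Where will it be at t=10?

Differencing gives (+5, -4), (+1, +0), (+2, +2), (-3, +3), (+5, -4), (+1, +0), (+2, +2), (-3, +3). This is the pattern (+5, -4), (+1, +0), (+2, +2), (-3, +3) repeated.
step 9: apply (+5, -4) → (11, -5)
step 10: apply (+1, +0) → (12, -5)

(12, -5)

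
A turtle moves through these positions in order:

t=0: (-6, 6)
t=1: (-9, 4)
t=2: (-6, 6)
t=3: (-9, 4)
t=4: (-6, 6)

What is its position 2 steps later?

(-6, 6)

Step-to-step displacements: (-3, -2), (+3, +2), (-3, -2), (+3, +2); each is -1× the previous.
step 5: (-6, 6) + (-3, -2) → (-9, 4)
step 6: (-9, 4) + (+3, +2) → (-6, 6)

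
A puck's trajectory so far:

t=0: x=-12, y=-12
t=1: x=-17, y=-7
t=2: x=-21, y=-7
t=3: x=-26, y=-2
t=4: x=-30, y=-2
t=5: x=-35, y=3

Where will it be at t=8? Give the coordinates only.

x=-48, y=8

Differencing gives (-5, +5), (-4, +0), (-5, +5), (-4, +0), (-5, +5). This is the pattern (-5, +5), (-4, +0) repeated.
step 6: apply (-4, +0) → x=-39, y=3
step 7: apply (-5, +5) → x=-44, y=8
step 8: apply (-4, +0) → x=-48, y=8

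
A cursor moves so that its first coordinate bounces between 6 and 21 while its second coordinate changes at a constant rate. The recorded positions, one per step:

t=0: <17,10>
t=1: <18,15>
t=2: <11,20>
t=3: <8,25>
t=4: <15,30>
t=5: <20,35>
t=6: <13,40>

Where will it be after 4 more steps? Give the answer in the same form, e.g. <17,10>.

The first coordinate reflects between 6 and 21, moving 7 per step.
  step 7: 13 → 6
  step 8: 6 → 13
  step 9: 13 → 20
  step 10: 20 → 15
The second coordinate changes by +5 each step: at step 10 it is 60.

<15,60>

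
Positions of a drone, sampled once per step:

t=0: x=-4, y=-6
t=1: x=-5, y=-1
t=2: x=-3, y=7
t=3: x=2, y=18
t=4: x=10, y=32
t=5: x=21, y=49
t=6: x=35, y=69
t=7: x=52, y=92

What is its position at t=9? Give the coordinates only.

Successive displacements: (-1, +5), (+2, +8), (+5, +11), (+8, +14), (+11, +17), (+14, +20), (+17, +23) — each changes by (+3, +3).
step 8: x=52, y=92 + (+20, +26) → x=72, y=118
step 9: x=72, y=118 + (+23, +29) → x=95, y=147

x=95, y=147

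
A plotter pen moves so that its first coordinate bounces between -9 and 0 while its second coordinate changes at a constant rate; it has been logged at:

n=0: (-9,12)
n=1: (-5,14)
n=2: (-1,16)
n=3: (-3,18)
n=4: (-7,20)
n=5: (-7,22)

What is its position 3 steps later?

The first coordinate travels 4 per step and bounces off the walls at -9 and 0.
  step 6: -7 → -3
  step 7: -3 → -1
  step 8: -1 → -5
The second coordinate changes by +2 each step: at step 8 it is 28.

(-5,28)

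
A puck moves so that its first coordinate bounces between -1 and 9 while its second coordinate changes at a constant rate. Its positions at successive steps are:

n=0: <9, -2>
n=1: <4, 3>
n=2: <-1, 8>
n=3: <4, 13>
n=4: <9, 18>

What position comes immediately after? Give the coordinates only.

<4, 23>

The first coordinate reflects between -1 and 9, moving 5 per step.
  step 5: 9 → 4
The second coordinate changes by +5 each step: at step 5 it is 23.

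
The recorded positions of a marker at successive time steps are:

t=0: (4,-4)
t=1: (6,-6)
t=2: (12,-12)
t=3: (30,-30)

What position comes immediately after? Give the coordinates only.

(84,-84)

The jumps are (+2,-2), (+6,-6), (+18,-18) — a geometric progression with ratio 3.
step 4: (30,-30) + (+54,-54) → (84,-84)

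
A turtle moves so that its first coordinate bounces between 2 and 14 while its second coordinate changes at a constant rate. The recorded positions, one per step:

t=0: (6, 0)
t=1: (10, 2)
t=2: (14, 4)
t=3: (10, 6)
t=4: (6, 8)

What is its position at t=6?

The first coordinate reflects between 2 and 14, moving 4 per step.
  step 5: 6 → 2
  step 6: 2 → 6
The second coordinate changes by +2 each step: at step 6 it is 12.

(6, 12)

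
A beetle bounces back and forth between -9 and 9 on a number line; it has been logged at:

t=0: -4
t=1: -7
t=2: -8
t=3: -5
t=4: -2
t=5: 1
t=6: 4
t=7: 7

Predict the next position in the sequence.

8

The value reflects between -9 and 9, moving 3 per step.
  step 8: 7 → 8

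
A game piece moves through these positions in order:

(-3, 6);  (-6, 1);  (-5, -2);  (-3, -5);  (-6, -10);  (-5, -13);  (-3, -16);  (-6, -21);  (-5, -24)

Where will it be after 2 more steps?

(-6, -32)

Step-to-step displacements: (-3, -5), (+1, -3), (+2, -3), (-3, -5), (+1, -3), (+2, -3), (-3, -5), (+1, -3) — a repeating cycle of length 3.
step 9: apply (+2, -3) → (-3, -27)
step 10: apply (-3, -5) → (-6, -32)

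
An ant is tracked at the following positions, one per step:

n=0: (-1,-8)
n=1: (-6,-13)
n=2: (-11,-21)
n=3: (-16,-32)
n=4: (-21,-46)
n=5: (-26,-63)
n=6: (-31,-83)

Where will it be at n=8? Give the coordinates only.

(-41,-132)

First differences are (-5,-5), (-5,-8), (-5,-11), (-5,-14), (-5,-17), (-5,-20); their common second difference is (+0,-3) (constant acceleration).
step 7: (-31,-83) + (-5,-23) → (-36,-106)
step 8: (-36,-106) + (-5,-26) → (-41,-132)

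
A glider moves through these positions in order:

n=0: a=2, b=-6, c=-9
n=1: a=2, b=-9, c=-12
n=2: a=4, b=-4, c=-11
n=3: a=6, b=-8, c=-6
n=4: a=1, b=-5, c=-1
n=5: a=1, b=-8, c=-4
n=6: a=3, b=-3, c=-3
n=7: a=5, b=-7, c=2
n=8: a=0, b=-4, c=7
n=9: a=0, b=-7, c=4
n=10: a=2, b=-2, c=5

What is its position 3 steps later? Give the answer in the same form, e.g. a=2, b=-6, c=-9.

a=-1, b=-6, c=12

Step-to-step displacements: (+0, -3, -3), (+2, +5, +1), (+2, -4, +5), (-5, +3, +5), (+0, -3, -3), (+2, +5, +1), (+2, -4, +5), (-5, +3, +5), (+0, -3, -3), (+2, +5, +1) — a repeating cycle of length 4.
step 11: apply (+2, -4, +5) → a=4, b=-6, c=10
step 12: apply (-5, +3, +5) → a=-1, b=-3, c=15
step 13: apply (+0, -3, -3) → a=-1, b=-6, c=12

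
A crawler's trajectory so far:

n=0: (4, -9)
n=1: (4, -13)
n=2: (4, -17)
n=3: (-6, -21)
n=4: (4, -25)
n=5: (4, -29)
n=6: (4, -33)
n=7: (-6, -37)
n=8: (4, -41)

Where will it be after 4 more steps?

(4, -57)

First: cycles through 4, 4, 4, -6 every 4 steps. Step 12 lands at position 0 of the cycle → 4.
Second: linear, -4 per step → -57 at step 12.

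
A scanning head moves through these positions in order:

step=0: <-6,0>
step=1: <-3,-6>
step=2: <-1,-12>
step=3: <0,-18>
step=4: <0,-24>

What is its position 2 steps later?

Taking differences between consecutive positions: <+3,-6>, <+2,-6>, <+1,-6>, <+0,-6>. These grow by <-1,+0> each step.
step 5: <0,-24> + <-1,-6> → <-1,-30>
step 6: <-1,-30> + <-2,-6> → <-3,-36>

<-3,-36>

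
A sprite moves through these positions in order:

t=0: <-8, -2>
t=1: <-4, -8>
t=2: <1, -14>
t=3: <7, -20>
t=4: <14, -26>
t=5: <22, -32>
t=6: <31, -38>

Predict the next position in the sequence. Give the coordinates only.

First differences are <+4, -6>, <+5, -6>, <+6, -6>, <+7, -6>, <+8, -6>, <+9, -6>; their common second difference is <+1, +0> (constant acceleration).
step 7: <31, -38> + <+10, -6> → <41, -44>

<41, -44>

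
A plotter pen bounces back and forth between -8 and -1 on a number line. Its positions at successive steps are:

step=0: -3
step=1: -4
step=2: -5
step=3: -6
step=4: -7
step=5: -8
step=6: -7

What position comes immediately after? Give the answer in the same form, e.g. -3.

-6

The value reflects between -8 and -1, moving 1 per step.
  step 7: -7 → -6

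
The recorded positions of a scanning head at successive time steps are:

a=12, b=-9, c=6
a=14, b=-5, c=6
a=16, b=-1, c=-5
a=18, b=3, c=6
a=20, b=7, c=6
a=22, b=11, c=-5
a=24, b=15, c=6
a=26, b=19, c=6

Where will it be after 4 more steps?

a=34, b=35, c=-5

The a coordinate changes by +2 each step, so at step 11 it is 12 + 11·(2) = 34.
The b coordinate changes by +4 each step, so at step 11 it is -9 + 11·(4) = 35.
The c coordinate repeats the cycle [6, 6, -5] with period 3; step 11 mod 3 = 2, giving -5.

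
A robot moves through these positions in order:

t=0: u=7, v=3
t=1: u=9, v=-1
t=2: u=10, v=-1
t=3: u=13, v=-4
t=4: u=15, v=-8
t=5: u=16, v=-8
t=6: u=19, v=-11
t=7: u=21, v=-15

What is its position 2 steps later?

Step-to-step displacements: (+2, -4), (+1, +0), (+3, -3), (+2, -4), (+1, +0), (+3, -3), (+2, -4) — a repeating cycle of length 3.
step 8: apply (+1, +0) → u=22, v=-15
step 9: apply (+3, -3) → u=25, v=-18

u=25, v=-18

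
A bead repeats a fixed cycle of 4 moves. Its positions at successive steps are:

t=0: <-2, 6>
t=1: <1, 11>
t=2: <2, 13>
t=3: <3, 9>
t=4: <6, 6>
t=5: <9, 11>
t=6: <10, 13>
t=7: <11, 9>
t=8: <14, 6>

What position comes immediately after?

Differencing gives <+3, +5>, <+1, +2>, <+1, -4>, <+3, -3>, <+3, +5>, <+1, +2>, <+1, -4>, <+3, -3>. This is the pattern <+3, +5>, <+1, +2>, <+1, -4>, <+3, -3> repeated.
step 9: apply <+3, +5> → <17, 11>

<17, 11>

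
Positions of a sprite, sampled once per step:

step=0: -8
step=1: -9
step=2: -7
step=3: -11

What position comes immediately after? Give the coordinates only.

-3

Step-to-step displacements: -1, +2, -4; each is -2× the previous.
step 4: -11 + 8 → -3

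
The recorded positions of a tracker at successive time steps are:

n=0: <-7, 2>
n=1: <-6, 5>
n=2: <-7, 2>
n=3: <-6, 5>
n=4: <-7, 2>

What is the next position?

<-6, 5>

The jumps are <+1, +3>, <-1, -3>, <+1, +3>, <-1, -3> — a geometric progression with ratio -1.
step 5: <-7, 2> + <+1, +3> → <-6, 5>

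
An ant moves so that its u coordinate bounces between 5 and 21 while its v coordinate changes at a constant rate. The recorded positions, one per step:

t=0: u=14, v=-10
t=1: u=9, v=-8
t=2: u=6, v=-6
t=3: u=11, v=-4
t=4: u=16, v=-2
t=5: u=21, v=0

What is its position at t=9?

The u coordinate travels 5 per step and bounces off the walls at 5 and 21.
  step 6: 21 → 16
  step 7: 16 → 11
  step 8: 11 → 6
  step 9: 6 → 9
The v coordinate changes by +2 each step: at step 9 it is 8.

u=9, v=8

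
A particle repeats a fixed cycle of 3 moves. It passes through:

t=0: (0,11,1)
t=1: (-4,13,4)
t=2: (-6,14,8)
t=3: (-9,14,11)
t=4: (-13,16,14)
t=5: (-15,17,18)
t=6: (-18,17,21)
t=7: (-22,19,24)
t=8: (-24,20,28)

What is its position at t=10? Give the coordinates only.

The moves between consecutive positions are (-4,+2,+3), (-2,+1,+4), (-3,+0,+3), (-4,+2,+3), (-2,+1,+4), (-3,+0,+3), (-4,+2,+3), (-2,+1,+4); they repeat the 3-cycle [(-4,+2,+3), (-2,+1,+4), (-3,+0,+3)].
step 9: apply (-3,+0,+3) → (-27,20,31)
step 10: apply (-4,+2,+3) → (-31,22,34)

(-31,22,34)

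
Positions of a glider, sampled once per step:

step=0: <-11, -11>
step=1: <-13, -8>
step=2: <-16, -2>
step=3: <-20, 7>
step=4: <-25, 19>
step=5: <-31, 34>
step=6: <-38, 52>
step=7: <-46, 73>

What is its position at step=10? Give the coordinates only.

<-76, 154>

Successive displacements: <-2, +3>, <-3, +6>, <-4, +9>, <-5, +12>, <-6, +15>, <-7, +18>, <-8, +21> — each changes by <-1, +3>.
step 8: <-46, 73> + <-9, +24> → <-55, 97>
step 9: <-55, 97> + <-10, +27> → <-65, 124>
step 10: <-65, 124> + <-11, +30> → <-76, 154>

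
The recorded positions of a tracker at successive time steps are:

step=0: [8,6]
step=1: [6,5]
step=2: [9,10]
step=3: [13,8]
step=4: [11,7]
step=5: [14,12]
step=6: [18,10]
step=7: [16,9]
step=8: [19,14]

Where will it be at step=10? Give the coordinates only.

[21,11]

The moves between consecutive positions are [-2,-1], [+3,+5], [+4,-2], [-2,-1], [+3,+5], [+4,-2], [-2,-1], [+3,+5]; they repeat the 3-cycle [[-2,-1], [+3,+5], [+4,-2]].
step 9: apply [+4,-2] → [23,12]
step 10: apply [-2,-1] → [21,11]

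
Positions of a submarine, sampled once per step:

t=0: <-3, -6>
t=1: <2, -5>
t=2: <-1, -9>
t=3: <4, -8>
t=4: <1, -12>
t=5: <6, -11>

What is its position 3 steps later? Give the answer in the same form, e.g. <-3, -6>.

The moves between consecutive positions are <+5, +1>, <-3, -4>, <+5, +1>, <-3, -4>, <+5, +1>; they repeat the 2-cycle [<+5, +1>, <-3, -4>].
step 6: apply <-3, -4> → <3, -15>
step 7: apply <+5, +1> → <8, -14>
step 8: apply <-3, -4> → <5, -18>

<5, -18>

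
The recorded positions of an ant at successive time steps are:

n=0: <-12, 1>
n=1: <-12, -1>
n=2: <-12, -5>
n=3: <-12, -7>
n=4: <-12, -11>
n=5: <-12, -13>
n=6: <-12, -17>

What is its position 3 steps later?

<-12, -25>

Step-to-step displacements: <+0, -2>, <+0, -4>, <+0, -2>, <+0, -4>, <+0, -2>, <+0, -4> — a repeating cycle of length 2.
step 7: apply <+0, -2> → <-12, -19>
step 8: apply <+0, -4> → <-12, -23>
step 9: apply <+0, -2> → <-12, -25>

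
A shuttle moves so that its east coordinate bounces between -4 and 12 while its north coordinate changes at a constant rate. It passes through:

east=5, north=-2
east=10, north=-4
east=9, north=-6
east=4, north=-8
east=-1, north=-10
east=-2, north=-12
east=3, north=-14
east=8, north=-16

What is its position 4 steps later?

east=-4, north=-24

The east coordinate reflects between -4 and 12, moving 5 per step.
  step 8: 8 → 11
  step 9: 11 → 6
  step 10: 6 → 1
  step 11: 1 → -4
The north coordinate changes by -2 each step: at step 11 it is -24.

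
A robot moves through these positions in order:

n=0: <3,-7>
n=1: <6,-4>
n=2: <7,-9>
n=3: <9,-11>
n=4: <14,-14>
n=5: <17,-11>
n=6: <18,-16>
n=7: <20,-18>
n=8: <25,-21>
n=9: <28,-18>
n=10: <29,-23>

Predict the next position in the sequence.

<31,-25>

Differencing gives <+3,+3>, <+1,-5>, <+2,-2>, <+5,-3>, <+3,+3>, <+1,-5>, <+2,-2>, <+5,-3>, <+3,+3>, <+1,-5>. This is the pattern <+3,+3>, <+1,-5>, <+2,-2>, <+5,-3> repeated.
step 11: apply <+2,-2> → <31,-25>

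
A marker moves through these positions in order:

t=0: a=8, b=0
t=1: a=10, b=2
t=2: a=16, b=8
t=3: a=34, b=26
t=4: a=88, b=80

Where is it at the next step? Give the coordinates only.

Consecutive displacements (+2, +2), (+6, +6), (+18, +18), (+54, +54) scale by a factor of 3 each step.
step 5: a=88, b=80 + (+162, +162) → a=250, b=242

a=250, b=242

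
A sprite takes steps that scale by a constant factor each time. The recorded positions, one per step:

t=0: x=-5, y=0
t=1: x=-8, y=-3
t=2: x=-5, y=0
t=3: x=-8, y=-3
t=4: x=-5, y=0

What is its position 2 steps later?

x=-5, y=0

The jumps are (-3,-3), (+3,+3), (-3,-3), (+3,+3) — a geometric progression with ratio -1.
step 5: x=-5, y=0 + (-3,-3) → x=-8, y=-3
step 6: x=-8, y=-3 + (+3,+3) → x=-5, y=0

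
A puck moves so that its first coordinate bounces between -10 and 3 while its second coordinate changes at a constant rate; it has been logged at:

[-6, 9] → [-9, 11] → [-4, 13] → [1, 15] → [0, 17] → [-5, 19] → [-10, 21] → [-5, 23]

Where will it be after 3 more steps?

The first coordinate reflects between -10 and 3, moving 5 per step.
  step 8: -5 → 0
  step 9: 0 → 1
  step 10: 1 → -4
The second coordinate changes by +2 each step: at step 10 it is 29.

[-4, 29]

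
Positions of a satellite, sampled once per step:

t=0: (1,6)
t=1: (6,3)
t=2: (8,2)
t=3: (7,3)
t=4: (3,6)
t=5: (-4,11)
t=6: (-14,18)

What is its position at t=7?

First differences are (+5,-3), (+2,-1), (-1,+1), (-4,+3), (-7,+5), (-10,+7); their common second difference is (-3,+2) (constant acceleration).
step 7: (-14,18) + (-13,+9) → (-27,27)

(-27,27)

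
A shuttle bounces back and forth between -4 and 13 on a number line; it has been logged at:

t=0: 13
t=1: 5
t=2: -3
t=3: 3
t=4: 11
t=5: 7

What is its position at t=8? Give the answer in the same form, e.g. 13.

The value reflects between -4 and 13, moving 8 per step.
  step 6: 7 → -1
  step 7: -1 → 1
  step 8: 1 → 9

9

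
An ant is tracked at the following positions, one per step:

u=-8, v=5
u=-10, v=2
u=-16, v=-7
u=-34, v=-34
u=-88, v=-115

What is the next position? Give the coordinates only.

The jumps are (-2, -3), (-6, -9), (-18, -27), (-54, -81) — a geometric progression with ratio 3.
step 5: u=-88, v=-115 + (-162, -243) → u=-250, v=-358

u=-250, v=-358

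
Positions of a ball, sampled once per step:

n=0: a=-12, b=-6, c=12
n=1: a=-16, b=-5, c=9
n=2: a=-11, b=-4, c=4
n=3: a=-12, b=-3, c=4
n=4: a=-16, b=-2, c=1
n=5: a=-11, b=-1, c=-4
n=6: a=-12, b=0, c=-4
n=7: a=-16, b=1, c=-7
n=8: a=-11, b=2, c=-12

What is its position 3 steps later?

a=-11, b=5, c=-20

The moves between consecutive positions are (-4, +1, -3), (+5, +1, -5), (-1, +1, +0), (-4, +1, -3), (+5, +1, -5), (-1, +1, +0), (-4, +1, -3), (+5, +1, -5); they repeat the 3-cycle [(-4, +1, -3), (+5, +1, -5), (-1, +1, +0)].
step 9: apply (-1, +1, +0) → a=-12, b=3, c=-12
step 10: apply (-4, +1, -3) → a=-16, b=4, c=-15
step 11: apply (+5, +1, -5) → a=-11, b=5, c=-20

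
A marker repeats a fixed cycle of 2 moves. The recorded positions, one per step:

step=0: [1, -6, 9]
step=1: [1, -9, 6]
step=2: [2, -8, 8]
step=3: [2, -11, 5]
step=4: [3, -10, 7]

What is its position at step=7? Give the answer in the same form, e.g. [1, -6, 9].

The moves between consecutive positions are [+0, -3, -3], [+1, +1, +2], [+0, -3, -3], [+1, +1, +2]; they repeat the 2-cycle [[+0, -3, -3], [+1, +1, +2]].
step 5: apply [+0, -3, -3] → [3, -13, 4]
step 6: apply [+1, +1, +2] → [4, -12, 6]
step 7: apply [+0, -3, -3] → [4, -15, 3]

[4, -15, 3]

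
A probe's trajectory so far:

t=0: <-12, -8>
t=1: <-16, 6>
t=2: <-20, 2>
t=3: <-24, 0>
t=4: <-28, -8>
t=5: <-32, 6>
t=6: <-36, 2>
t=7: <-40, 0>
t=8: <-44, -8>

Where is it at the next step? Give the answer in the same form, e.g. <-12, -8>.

<-48, 6>

First: linear, -4 per step → -48 at step 9.
Second: cycles through -8, 6, 2, 0 every 4 steps. Step 9 lands at position 1 of the cycle → 6.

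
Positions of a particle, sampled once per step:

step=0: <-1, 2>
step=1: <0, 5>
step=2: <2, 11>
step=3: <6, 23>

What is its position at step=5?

<30, 95>

Consecutive displacements <+1, +3>, <+2, +6>, <+4, +12> scale by a factor of 2 each step.
step 4: <6, 23> + <+8, +24> → <14, 47>
step 5: <14, 47> + <+16, +48> → <30, 95>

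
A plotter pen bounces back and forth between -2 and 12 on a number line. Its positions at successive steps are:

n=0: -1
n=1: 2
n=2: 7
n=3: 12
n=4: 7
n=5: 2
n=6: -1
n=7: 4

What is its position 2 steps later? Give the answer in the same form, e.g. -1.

10

The value reflects between -2 and 12, moving 5 per step.
  step 8: 4 → 9
  step 9: 9 → 10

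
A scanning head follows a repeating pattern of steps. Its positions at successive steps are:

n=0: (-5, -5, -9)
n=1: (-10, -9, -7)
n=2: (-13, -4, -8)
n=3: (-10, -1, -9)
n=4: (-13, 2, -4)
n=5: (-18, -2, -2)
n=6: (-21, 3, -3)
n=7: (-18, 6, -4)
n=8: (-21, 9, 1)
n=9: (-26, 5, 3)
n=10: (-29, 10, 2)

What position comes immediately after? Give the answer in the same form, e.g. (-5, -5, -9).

Differencing gives (-5, -4, +2), (-3, +5, -1), (+3, +3, -1), (-3, +3, +5), (-5, -4, +2), (-3, +5, -1), (+3, +3, -1), (-3, +3, +5), (-5, -4, +2), (-3, +5, -1). This is the pattern (-5, -4, +2), (-3, +5, -1), (+3, +3, -1), (-3, +3, +5) repeated.
step 11: apply (+3, +3, -1) → (-26, 13, 1)

(-26, 13, 1)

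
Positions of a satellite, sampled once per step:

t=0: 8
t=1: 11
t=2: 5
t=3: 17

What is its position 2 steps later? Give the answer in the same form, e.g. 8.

41

The jumps are +3, -6, +12 — a geometric progression with ratio -2.
step 4: 17 − 24 → -7
step 5: -7 + 48 → 41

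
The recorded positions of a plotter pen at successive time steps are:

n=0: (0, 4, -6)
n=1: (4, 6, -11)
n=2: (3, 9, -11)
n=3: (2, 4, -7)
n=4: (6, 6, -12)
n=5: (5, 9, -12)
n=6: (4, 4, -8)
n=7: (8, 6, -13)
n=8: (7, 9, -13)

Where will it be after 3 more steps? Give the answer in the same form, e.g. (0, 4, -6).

Differencing gives (+4, +2, -5), (-1, +3, +0), (-1, -5, +4), (+4, +2, -5), (-1, +3, +0), (-1, -5, +4), (+4, +2, -5), (-1, +3, +0). This is the pattern (+4, +2, -5), (-1, +3, +0), (-1, -5, +4) repeated.
step 9: apply (-1, -5, +4) → (6, 4, -9)
step 10: apply (+4, +2, -5) → (10, 6, -14)
step 11: apply (-1, +3, +0) → (9, 9, -14)

(9, 9, -14)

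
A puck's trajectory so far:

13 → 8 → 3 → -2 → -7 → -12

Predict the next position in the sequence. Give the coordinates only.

Each step adds -5 to the position.
step 6: -12 − 5 → -17

-17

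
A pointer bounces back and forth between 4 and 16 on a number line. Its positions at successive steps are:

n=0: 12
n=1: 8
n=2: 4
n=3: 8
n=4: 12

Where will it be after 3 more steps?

8

The value reflects between 4 and 16, moving 4 per step.
  step 5: 12 → 16
  step 6: 16 → 12
  step 7: 12 → 8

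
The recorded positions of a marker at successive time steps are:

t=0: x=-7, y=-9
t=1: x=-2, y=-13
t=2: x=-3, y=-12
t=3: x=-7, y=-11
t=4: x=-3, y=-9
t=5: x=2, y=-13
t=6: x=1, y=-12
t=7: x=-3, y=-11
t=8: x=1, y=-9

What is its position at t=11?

x=1, y=-11

Differencing gives (+5,-4), (-1,+1), (-4,+1), (+4,+2), (+5,-4), (-1,+1), (-4,+1), (+4,+2). This is the pattern (+5,-4), (-1,+1), (-4,+1), (+4,+2) repeated.
step 9: apply (+5,-4) → x=6, y=-13
step 10: apply (-1,+1) → x=5, y=-12
step 11: apply (-4,+1) → x=1, y=-11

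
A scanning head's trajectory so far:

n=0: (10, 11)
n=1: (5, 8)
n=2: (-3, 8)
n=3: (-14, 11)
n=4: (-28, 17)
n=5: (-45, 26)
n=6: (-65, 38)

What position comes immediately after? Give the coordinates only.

(-88, 53)

Taking differences between consecutive positions: (-5, -3), (-8, +0), (-11, +3), (-14, +6), (-17, +9), (-20, +12). These grow by (-3, +3) each step.
step 7: (-65, 38) + (-23, +15) → (-88, 53)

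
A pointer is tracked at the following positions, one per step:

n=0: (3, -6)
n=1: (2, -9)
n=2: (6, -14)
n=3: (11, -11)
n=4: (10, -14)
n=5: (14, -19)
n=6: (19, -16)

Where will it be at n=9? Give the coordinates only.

(27, -21)

The moves between consecutive positions are (-1, -3), (+4, -5), (+5, +3), (-1, -3), (+4, -5), (+5, +3); they repeat the 3-cycle [(-1, -3), (+4, -5), (+5, +3)].
step 7: apply (-1, -3) → (18, -19)
step 8: apply (+4, -5) → (22, -24)
step 9: apply (+5, +3) → (27, -21)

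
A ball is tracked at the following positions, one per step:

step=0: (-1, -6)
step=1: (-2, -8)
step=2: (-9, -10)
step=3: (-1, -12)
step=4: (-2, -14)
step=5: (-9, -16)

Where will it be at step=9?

(-1, -24)

The first coordinate repeats the cycle [-1, -2, -9] with period 3; step 9 mod 3 = 0, giving -1.
The second coordinate changes by -2 each step, so at step 9 it is -6 + 9·(-2) = -24.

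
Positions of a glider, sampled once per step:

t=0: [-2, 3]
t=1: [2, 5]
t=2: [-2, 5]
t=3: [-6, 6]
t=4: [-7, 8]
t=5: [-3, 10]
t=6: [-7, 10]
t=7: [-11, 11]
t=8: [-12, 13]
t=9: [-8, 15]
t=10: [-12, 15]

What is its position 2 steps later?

Differencing gives [+4, +2], [-4, +0], [-4, +1], [-1, +2], [+4, +2], [-4, +0], [-4, +1], [-1, +2], [+4, +2], [-4, +0]. This is the pattern [+4, +2], [-4, +0], [-4, +1], [-1, +2] repeated.
step 11: apply [-4, +1] → [-16, 16]
step 12: apply [-1, +2] → [-17, 18]

[-17, 18]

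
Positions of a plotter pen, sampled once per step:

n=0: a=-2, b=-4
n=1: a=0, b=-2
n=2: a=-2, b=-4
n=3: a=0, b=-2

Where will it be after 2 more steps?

The jumps are (+2,+2), (-2,-2), (+2,+2) — a geometric progression with ratio -1.
step 4: a=0, b=-2 + (-2,-2) → a=-2, b=-4
step 5: a=-2, b=-4 + (+2,+2) → a=0, b=-2

a=0, b=-2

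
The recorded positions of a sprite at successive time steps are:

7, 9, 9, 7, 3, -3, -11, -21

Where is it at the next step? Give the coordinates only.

Successive displacements: +2, +0, -2, -4, -6, -8, -10 — each changes by -2.
step 8: -21 − 12 → -33

-33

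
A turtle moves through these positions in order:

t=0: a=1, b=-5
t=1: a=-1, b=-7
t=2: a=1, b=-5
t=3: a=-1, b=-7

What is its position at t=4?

Step-to-step displacements: (-2, -2), (+2, +2), (-2, -2); each is -1× the previous.
step 4: a=-1, b=-7 + (+2, +2) → a=1, b=-5

a=1, b=-5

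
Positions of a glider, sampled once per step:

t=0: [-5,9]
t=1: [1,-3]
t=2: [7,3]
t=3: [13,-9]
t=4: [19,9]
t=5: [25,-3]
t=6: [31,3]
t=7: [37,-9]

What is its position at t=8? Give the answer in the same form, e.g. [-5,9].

[43,9]

First: linear, +6 per step → 43 at step 8.
Second: cycles through 9, -3, 3, -9 every 4 steps. Step 8 lands at position 0 of the cycle → 9.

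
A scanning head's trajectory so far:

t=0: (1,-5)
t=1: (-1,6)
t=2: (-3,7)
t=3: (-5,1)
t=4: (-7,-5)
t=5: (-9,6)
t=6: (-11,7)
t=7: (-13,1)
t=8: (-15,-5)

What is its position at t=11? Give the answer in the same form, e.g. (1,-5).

First: linear, -2 per step → -21 at step 11.
Second: cycles through -5, 6, 7, 1 every 4 steps. Step 11 lands at position 3 of the cycle → 1.

(-21,1)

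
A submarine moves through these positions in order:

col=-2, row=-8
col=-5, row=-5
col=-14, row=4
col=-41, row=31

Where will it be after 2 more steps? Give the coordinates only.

col=-365, row=355

Consecutive displacements (-3,+3), (-9,+9), (-27,+27) scale by a factor of 3 each step.
step 4: col=-41, row=31 + (-81,+81) → col=-122, row=112
step 5: col=-122, row=112 + (-243,+243) → col=-365, row=355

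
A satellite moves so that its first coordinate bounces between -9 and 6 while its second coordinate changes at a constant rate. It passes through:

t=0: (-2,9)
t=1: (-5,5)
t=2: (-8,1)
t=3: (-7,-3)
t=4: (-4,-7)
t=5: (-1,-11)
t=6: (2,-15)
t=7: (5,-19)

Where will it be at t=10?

(-2,-31)

The first coordinate reflects between -9 and 6, moving 3 per step.
  step 8: 5 → 4
  step 9: 4 → 1
  step 10: 1 → -2
The second coordinate changes by -4 each step: at step 10 it is -31.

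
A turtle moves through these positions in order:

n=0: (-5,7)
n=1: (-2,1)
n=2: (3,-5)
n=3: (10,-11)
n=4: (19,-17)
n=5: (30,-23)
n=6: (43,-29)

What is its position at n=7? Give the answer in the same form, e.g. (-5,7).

Successive displacements: (+3,-6), (+5,-6), (+7,-6), (+9,-6), (+11,-6), (+13,-6) — each changes by (+2,+0).
step 7: (43,-29) + (+15,-6) → (58,-35)

(58,-35)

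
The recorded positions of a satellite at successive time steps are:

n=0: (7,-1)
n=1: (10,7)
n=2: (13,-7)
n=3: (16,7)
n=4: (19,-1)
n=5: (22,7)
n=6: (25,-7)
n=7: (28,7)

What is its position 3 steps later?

(37,-7)

First: linear, +3 per step → 37 at step 10.
Second: cycles through -1, 7, -7, 7 every 4 steps. Step 10 lands at position 2 of the cycle → -7.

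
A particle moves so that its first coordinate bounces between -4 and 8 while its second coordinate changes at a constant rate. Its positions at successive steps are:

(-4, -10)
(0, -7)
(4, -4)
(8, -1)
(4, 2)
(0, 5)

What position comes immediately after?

(-4, 8)

The first coordinate travels 4 per step and bounces off the walls at -4 and 8.
  step 6: 0 → -4
The second coordinate changes by +3 each step: at step 6 it is 8.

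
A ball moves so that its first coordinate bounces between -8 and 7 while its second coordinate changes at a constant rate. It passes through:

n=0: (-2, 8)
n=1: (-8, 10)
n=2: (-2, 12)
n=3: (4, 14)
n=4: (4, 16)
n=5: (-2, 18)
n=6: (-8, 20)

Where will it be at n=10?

The first coordinate travels 6 per step and bounces off the walls at -8 and 7.
  step 7: -8 → -2
  step 8: -2 → 4
  step 9: 4 → 4
  step 10: 4 → -2
The second coordinate changes by +2 each step: at step 10 it is 28.

(-2, 28)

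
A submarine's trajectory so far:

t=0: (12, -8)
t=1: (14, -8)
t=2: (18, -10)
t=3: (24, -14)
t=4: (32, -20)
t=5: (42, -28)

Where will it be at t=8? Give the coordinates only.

(84, -64)

Taking differences between consecutive positions: (+2, +0), (+4, -2), (+6, -4), (+8, -6), (+10, -8). These grow by (+2, -2) each step.
step 6: (42, -28) + (+12, -10) → (54, -38)
step 7: (54, -38) + (+14, -12) → (68, -50)
step 8: (68, -50) + (+16, -14) → (84, -64)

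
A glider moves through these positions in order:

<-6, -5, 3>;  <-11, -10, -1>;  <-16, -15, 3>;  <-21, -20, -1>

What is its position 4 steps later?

<-41, -40, -1>

First: linear, -5 per step → -41 at step 7.
Second: linear, -5 per step → -40 at step 7.
Third: cycles through 3, -1 every 2 steps. Step 7 lands at position 1 of the cycle → -1.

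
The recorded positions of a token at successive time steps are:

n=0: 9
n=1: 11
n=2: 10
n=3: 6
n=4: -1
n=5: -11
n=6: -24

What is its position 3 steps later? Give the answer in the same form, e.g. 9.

-81

First differences are +2, -1, -4, -7, -10, -13; their common second difference is -3 (constant acceleration).
step 7: -24 − 16 → -40
step 8: -40 − 19 → -59
step 9: -59 − 22 → -81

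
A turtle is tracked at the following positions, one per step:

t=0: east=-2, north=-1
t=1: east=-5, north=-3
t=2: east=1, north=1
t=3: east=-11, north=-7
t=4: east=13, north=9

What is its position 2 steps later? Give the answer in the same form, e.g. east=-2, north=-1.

Step-to-step displacements: (-3, -2), (+6, +4), (-12, -8), (+24, +16); each is -2× the previous.
step 5: east=13, north=9 + (-48, -32) → east=-35, north=-23
step 6: east=-35, north=-23 + (+96, +64) → east=61, north=41

east=61, north=41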